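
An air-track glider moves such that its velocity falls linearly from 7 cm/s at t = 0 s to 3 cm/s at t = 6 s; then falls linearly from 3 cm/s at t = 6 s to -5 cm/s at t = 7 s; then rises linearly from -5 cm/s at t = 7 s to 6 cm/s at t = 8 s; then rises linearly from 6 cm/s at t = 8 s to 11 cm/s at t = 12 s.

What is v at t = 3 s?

On 0–6 s the graph is linear from 7 to 3 cm/s: v(3) = 7 + (3 − 7)·(3 − 0)/(6 − 0) = 5 cm/s.

5 cm/s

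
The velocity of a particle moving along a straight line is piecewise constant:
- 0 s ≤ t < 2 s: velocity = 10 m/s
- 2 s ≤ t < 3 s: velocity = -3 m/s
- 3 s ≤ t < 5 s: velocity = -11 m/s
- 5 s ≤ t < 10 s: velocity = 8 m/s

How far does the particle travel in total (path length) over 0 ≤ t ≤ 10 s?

Distance (not displacement) is the total path length: add the absolute areas under v-t.
0–2 s: |10| × 2 = 20 m
2–3 s: |-3| × 1 = 3 m
3–5 s: |-11| × 2 = 22 m
5–10 s: |8| × 5 = 40 m
Total distance = 85 m

85 m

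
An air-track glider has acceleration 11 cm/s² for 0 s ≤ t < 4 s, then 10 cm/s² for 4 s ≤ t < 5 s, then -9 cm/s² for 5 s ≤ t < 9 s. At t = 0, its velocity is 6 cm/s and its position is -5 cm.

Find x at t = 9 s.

On each constant-a segment, Δv = aΔt and Δx = v₀Δt + ½aΔt²; chain segment to segment.
0–4 s: v starts 6 cm/s; Δx = 6·4 + ½·11·4² = 112 cm; v ends 50 cm/s.
4–5 s: v starts 50 cm/s; Δx = 50·1 + ½·10·1² = 55 cm; v ends 60 cm/s.
5–9 s: v starts 60 cm/s; Δx = 60·4 + ½·-9·4² = 168 cm; v ends 24 cm/s.
x(9) = -5 + Σ Δx = 330 cm.

330 cm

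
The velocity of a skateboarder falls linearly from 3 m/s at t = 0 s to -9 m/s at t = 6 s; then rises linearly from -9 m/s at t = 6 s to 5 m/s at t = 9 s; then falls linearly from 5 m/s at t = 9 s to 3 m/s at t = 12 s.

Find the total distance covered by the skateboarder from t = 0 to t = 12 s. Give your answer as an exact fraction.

321/7 m

Total distance travelled is ∫|v| dt — sum the magnitudes of each area piece.
0–6 s: v = 0 at t = 1.5 s; triangle areas 2.25 + 20.25 = 22.5 m
6–9 s: v = 0 at t = 111/14 s; triangle areas 243/28 + 75/28 = 159/14 m
9–12 s: |½(5 + 3)(3)| = 12 m
Total distance = 321/7 m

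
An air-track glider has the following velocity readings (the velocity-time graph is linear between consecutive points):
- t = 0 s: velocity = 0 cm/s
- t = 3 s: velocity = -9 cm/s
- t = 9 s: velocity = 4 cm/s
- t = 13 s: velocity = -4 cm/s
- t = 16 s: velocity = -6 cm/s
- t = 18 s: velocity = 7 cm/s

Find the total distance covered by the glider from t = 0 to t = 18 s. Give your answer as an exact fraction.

1701/26 cm

Distance (not displacement) is the total path length: add the absolute areas under v-t.
0–3 s: |½(0 + -9)(3)| = 13.5 cm
3–9 s: v = 0 at t = 93/13 s; triangle areas 243/13 + 48/13 = 291/13 cm
9–13 s: v = 0 at t = 11 s; triangle areas 4 + 4 = 8 cm
13–16 s: |½(-4 + -6)(3)| = 15 cm
16–18 s: v = 0 at t = 220/13 s; triangle areas 36/13 + 49/13 = 85/13 cm
Total distance = 1701/26 cm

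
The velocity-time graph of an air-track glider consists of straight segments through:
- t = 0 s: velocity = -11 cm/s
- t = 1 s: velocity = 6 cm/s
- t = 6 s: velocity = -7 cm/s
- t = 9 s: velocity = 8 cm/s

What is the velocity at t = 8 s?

On 6–9 s the graph is linear from -7 to 8 cm/s: v(8) = -7 + (8 − -7)·(8 − 6)/(9 − 6) = 3 cm/s.

3 cm/s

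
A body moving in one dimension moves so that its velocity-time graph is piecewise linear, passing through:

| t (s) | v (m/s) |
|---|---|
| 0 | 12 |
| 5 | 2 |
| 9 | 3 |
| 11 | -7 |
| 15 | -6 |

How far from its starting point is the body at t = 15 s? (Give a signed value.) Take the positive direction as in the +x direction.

Net displacement equals the area under the velocity-time graph (areas below the axis count negative).
0–5 s: ½(12 + 2)(5) = 35 m
5–9 s: ½(2 + 3)(4) = 10 m
9–11 s: ½(3 + -7)(2) = -4 m
11–15 s: ½(-7 + -6)(4) = -26 m
Net displacement = 15 m

15 m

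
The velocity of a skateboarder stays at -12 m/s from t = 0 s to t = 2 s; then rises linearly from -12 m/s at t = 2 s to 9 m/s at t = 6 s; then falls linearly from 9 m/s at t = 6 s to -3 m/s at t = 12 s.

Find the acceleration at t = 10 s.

Acceleration is the slope of the v-t graph on 6–12 s: (-3 − 9)/(12 − 6) = -2 m/s².

-2 m/s²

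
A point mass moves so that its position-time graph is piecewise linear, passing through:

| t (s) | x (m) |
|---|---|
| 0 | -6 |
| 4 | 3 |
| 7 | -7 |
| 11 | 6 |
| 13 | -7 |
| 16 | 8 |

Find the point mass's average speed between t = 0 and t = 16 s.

Average speed = (total path length)/(elapsed time); on a piecewise-linear x-t graph the path length is Σ|Δx|.
0–4 s: |Δx| = |3 − -6| = 9 m
4–7 s: |Δx| = |-7 − 3| = 10 m
7–11 s: |Δx| = |6 − -7| = 13 m
11–13 s: |Δx| = |-7 − 6| = 13 m
13–16 s: |Δx| = |8 − -7| = 15 m
Total path = 60 m; average speed = 60/16 = 3.75 m/s.

3.75 m/s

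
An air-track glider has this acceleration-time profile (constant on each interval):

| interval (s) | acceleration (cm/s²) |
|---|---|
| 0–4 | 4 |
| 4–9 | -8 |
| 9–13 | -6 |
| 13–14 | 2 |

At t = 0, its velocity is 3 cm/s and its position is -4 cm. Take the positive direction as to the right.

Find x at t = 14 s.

-141 cm

On each constant-a segment, Δv = aΔt and Δx = v₀Δt + ½aΔt²; chain segment to segment.
0–4 s: v starts 3 cm/s; Δx = 3·4 + ½·4·4² = 44 cm; v ends 19 cm/s.
4–9 s: v starts 19 cm/s; Δx = 19·5 + ½·-8·5² = -5 cm; v ends -21 cm/s.
9–13 s: v starts -21 cm/s; Δx = -21·4 + ½·-6·4² = -132 cm; v ends -45 cm/s.
13–14 s: v starts -45 cm/s; Δx = -45·1 + ½·2·1² = -44 cm; v ends -43 cm/s.
x(14) = -4 + Σ Δx = -141 cm.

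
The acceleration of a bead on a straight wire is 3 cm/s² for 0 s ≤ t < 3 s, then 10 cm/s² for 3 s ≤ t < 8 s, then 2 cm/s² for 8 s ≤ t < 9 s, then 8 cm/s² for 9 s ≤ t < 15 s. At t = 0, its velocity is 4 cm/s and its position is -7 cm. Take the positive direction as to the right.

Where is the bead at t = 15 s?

On each constant-a segment, Δv = aΔt and Δx = v₀Δt + ½aΔt²; chain segment to segment.
0–3 s: v starts 4 cm/s; Δx = 4·3 + ½·3·3² = 25.5 cm; v ends 13 cm/s.
3–8 s: v starts 13 cm/s; Δx = 13·5 + ½·10·5² = 190 cm; v ends 63 cm/s.
8–9 s: v starts 63 cm/s; Δx = 63·1 + ½·2·1² = 64 cm; v ends 65 cm/s.
9–15 s: v starts 65 cm/s; Δx = 65·6 + ½·8·6² = 534 cm; v ends 113 cm/s.
x(15) = -7 + Σ Δx = 806.5 cm.

806.5 cm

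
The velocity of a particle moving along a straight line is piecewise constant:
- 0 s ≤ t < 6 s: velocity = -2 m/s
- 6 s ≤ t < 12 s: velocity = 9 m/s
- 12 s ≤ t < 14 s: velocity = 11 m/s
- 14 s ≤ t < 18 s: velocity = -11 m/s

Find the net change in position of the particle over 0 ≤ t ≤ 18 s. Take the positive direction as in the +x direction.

20 m

Net displacement equals the area under the velocity-time graph (areas below the axis count negative).
0–6 s: -2 × 6 = -12 m
6–12 s: 9 × 6 = 54 m
12–14 s: 11 × 2 = 22 m
14–18 s: -11 × 4 = -44 m
Net displacement = 20 m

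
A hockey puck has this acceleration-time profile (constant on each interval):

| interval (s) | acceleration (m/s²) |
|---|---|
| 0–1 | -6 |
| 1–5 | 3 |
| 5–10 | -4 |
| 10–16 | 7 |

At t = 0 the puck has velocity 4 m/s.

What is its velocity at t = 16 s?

32 m/s

Δv equals the area under the a-t graph; then v = v₀ + Δv.
0–1 s: -6 × 1 = -6 m/s
1–5 s: 3 × 4 = 12 m/s
5–10 s: -4 × 5 = -20 m/s
10–16 s: 7 × 6 = 42 m/s
Δv = 28 m/s, so v(16) = 4 + (28) = 32 m/s.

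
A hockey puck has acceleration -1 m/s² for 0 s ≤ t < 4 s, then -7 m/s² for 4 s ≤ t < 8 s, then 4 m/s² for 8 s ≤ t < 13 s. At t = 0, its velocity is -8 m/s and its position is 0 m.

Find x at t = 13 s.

On each constant-a segment, Δv = aΔt and Δx = v₀Δt + ½aΔt²; chain segment to segment.
0–4 s: v starts -8 m/s; Δx = -8·4 + ½·-1·4² = -40 m; v ends -12 m/s.
4–8 s: v starts -12 m/s; Δx = -12·4 + ½·-7·4² = -104 m; v ends -40 m/s.
8–13 s: v starts -40 m/s; Δx = -40·5 + ½·4·5² = -150 m; v ends -20 m/s.
x(13) = 0 + Σ Δx = -294 m.

-294 m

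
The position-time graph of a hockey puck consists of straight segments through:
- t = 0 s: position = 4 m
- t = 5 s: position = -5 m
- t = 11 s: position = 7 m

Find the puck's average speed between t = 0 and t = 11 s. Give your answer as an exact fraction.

Average speed = (total path length)/(elapsed time); on a piecewise-linear x-t graph the path length is Σ|Δx|.
0–5 s: |Δx| = |-5 − 4| = 9 m
5–11 s: |Δx| = |7 − -5| = 12 m
Total path = 21 m; average speed = 21/11 = 21/11 m/s.

21/11 m/s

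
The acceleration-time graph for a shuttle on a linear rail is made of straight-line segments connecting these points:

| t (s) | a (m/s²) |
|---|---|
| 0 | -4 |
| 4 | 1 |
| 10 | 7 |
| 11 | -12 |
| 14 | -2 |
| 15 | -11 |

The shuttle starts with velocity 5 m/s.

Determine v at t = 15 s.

-7 m/s

Δv equals the area under the a-t graph; then v = v₀ + Δv.
0–4 s: ½(-4 + 1)(4) = -6 m/s
4–10 s: ½(1 + 7)(6) = 24 m/s
10–11 s: ½(7 + -12)(1) = -2.5 m/s
11–14 s: ½(-12 + -2)(3) = -21 m/s
14–15 s: ½(-2 + -11)(1) = -6.5 m/s
Δv = -12 m/s, so v(15) = 5 + (-12) = -7 m/s.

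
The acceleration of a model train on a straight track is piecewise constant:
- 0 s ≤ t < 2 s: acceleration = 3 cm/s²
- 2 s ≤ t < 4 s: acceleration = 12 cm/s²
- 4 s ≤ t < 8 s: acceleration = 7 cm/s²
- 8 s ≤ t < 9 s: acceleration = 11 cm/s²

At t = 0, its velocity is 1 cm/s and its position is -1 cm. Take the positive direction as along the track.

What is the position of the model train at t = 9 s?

289.5 cm

On each constant-a segment, Δv = aΔt and Δx = v₀Δt + ½aΔt²; chain segment to segment.
0–2 s: v starts 1 cm/s; Δx = 1·2 + ½·3·2² = 8 cm; v ends 7 cm/s.
2–4 s: v starts 7 cm/s; Δx = 7·2 + ½·12·2² = 38 cm; v ends 31 cm/s.
4–8 s: v starts 31 cm/s; Δx = 31·4 + ½·7·4² = 180 cm; v ends 59 cm/s.
8–9 s: v starts 59 cm/s; Δx = 59·1 + ½·11·1² = 64.5 cm; v ends 70 cm/s.
x(9) = -1 + Σ Δx = 289.5 cm.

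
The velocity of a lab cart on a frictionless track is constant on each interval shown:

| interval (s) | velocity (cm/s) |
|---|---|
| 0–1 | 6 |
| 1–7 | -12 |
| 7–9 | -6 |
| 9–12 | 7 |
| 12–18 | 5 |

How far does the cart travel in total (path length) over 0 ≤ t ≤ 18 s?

Total distance travelled is ∫|v| dt — sum the magnitudes of each area piece.
0–1 s: |6| × 1 = 6 cm
1–7 s: |-12| × 6 = 72 cm
7–9 s: |-6| × 2 = 12 cm
9–12 s: |7| × 3 = 21 cm
12–18 s: |5| × 6 = 30 cm
Total distance = 141 cm

141 cm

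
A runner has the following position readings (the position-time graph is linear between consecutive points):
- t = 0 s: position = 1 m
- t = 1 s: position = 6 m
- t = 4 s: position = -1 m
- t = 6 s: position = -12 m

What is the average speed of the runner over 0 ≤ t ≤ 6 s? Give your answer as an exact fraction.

23/6 m/s

Average speed = (total path length)/(elapsed time); on a piecewise-linear x-t graph the path length is Σ|Δx|.
0–1 s: |Δx| = |6 − 1| = 5 m
1–4 s: |Δx| = |-1 − 6| = 7 m
4–6 s: |Δx| = |-12 − -1| = 11 m
Total path = 23 m; average speed = 23/6 = 23/6 m/s.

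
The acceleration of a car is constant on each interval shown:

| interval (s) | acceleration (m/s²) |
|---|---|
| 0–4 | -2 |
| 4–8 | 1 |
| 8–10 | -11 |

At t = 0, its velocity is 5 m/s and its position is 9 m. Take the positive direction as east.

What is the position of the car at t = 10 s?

On each constant-a segment, Δv = aΔt and Δx = v₀Δt + ½aΔt²; chain segment to segment.
0–4 s: v starts 5 m/s; Δx = 5·4 + ½·-2·4² = 4 m; v ends -3 m/s.
4–8 s: v starts -3 m/s; Δx = -3·4 + ½·1·4² = -4 m; v ends 1 m/s.
8–10 s: v starts 1 m/s; Δx = 1·2 + ½·-11·2² = -20 m; v ends -21 m/s.
x(10) = 9 + Σ Δx = -11 m.

-11 m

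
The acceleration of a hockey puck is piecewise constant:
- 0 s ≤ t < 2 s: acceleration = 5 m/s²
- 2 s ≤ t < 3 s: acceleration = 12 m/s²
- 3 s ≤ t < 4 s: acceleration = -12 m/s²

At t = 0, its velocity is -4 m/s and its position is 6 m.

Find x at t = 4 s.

32 m

On each constant-a segment, Δv = aΔt and Δx = v₀Δt + ½aΔt²; chain segment to segment.
0–2 s: v starts -4 m/s; Δx = -4·2 + ½·5·2² = 2 m; v ends 6 m/s.
2–3 s: v starts 6 m/s; Δx = 6·1 + ½·12·1² = 12 m; v ends 18 m/s.
3–4 s: v starts 18 m/s; Δx = 18·1 + ½·-12·1² = 12 m; v ends 6 m/s.
x(4) = 6 + Σ Δx = 32 m.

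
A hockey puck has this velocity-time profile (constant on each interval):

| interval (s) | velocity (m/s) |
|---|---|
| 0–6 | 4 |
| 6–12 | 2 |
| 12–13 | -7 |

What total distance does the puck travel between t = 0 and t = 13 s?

43 m

Distance (not displacement) is the total path length: add the absolute areas under v-t.
0–6 s: |4| × 6 = 24 m
6–12 s: |2| × 6 = 12 m
12–13 s: |-7| × 1 = 7 m
Total distance = 43 m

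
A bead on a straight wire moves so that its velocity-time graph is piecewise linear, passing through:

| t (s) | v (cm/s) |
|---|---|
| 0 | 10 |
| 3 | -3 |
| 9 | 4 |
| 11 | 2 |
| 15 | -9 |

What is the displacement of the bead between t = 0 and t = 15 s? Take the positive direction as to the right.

5.5 cm

Net displacement equals the area under the velocity-time graph (areas below the axis count negative).
0–3 s: ½(10 + -3)(3) = 10.5 cm
3–9 s: ½(-3 + 4)(6) = 3 cm
9–11 s: ½(4 + 2)(2) = 6 cm
11–15 s: ½(2 + -9)(4) = -14 cm
Net displacement = 5.5 cm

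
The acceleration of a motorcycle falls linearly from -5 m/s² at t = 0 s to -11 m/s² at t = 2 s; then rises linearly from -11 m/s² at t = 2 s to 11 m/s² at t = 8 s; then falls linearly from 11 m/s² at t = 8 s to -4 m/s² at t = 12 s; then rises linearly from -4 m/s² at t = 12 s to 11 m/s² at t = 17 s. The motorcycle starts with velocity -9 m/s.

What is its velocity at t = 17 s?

Δv equals the area under the a-t graph; then v = v₀ + Δv.
0–2 s: ½(-5 + -11)(2) = -16 m/s
2–8 s: ½(-11 + 11)(6) = 0 m/s
8–12 s: ½(11 + -4)(4) = 14 m/s
12–17 s: ½(-4 + 11)(5) = 17.5 m/s
Δv = 15.5 m/s, so v(17) = -9 + (15.5) = 6.5 m/s.

6.5 m/s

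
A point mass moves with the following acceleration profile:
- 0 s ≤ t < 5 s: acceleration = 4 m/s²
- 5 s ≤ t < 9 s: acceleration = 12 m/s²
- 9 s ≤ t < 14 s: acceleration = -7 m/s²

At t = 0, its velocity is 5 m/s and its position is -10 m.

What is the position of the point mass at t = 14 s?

On each constant-a segment, Δv = aΔt and Δx = v₀Δt + ½aΔt²; chain segment to segment.
0–5 s: v starts 5 m/s; Δx = 5·5 + ½·4·5² = 75 m; v ends 25 m/s.
5–9 s: v starts 25 m/s; Δx = 25·4 + ½·12·4² = 196 m; v ends 73 m/s.
9–14 s: v starts 73 m/s; Δx = 73·5 + ½·-7·5² = 277.5 m; v ends 38 m/s.
x(14) = -10 + Σ Δx = 538.5 m.

538.5 m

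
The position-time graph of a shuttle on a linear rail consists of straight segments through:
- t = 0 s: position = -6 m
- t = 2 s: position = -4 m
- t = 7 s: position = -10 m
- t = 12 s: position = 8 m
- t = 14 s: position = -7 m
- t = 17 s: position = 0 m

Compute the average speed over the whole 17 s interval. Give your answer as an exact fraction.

48/17 m/s

Average speed = (total path length)/(elapsed time); on a piecewise-linear x-t graph the path length is Σ|Δx|.
0–2 s: |Δx| = |-4 − -6| = 2 m
2–7 s: |Δx| = |-10 − -4| = 6 m
7–12 s: |Δx| = |8 − -10| = 18 m
12–14 s: |Δx| = |-7 − 8| = 15 m
14–17 s: |Δx| = |0 − -7| = 7 m
Total path = 48 m; average speed = 48/17 = 48/17 m/s.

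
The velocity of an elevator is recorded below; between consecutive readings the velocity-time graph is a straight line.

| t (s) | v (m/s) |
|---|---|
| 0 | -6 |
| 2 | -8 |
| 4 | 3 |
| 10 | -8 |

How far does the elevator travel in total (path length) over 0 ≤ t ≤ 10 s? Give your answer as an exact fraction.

Total distance travelled is ∫|v| dt — sum the magnitudes of each area piece.
0–2 s: |½(-6 + -8)(2)| = 14 m
2–4 s: v = 0 at t = 38/11 s; triangle areas 64/11 + 9/11 = 73/11 m
4–10 s: v = 0 at t = 62/11 s; triangle areas 27/11 + 192/11 = 219/11 m
Total distance = 446/11 m

446/11 m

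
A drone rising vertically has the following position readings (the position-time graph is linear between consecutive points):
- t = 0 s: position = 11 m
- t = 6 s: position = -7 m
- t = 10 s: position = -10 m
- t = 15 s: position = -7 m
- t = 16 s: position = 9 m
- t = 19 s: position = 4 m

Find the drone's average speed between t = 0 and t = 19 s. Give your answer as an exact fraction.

45/19 m/s

Average speed = (total path length)/(elapsed time); on a piecewise-linear x-t graph the path length is Σ|Δx|.
0–6 s: |Δx| = |-7 − 11| = 18 m
6–10 s: |Δx| = |-10 − -7| = 3 m
10–15 s: |Δx| = |-7 − -10| = 3 m
15–16 s: |Δx| = |9 − -7| = 16 m
16–19 s: |Δx| = |4 − 9| = 5 m
Total path = 45 m; average speed = 45/19 = 45/19 m/s.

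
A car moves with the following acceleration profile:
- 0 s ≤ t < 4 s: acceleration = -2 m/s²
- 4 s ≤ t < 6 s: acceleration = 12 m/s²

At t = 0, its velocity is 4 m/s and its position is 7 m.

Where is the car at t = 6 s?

23 m

On each constant-a segment, Δv = aΔt and Δx = v₀Δt + ½aΔt²; chain segment to segment.
0–4 s: v starts 4 m/s; Δx = 4·4 + ½·-2·4² = 0 m; v ends -4 m/s.
4–6 s: v starts -4 m/s; Δx = -4·2 + ½·12·2² = 16 m; v ends 20 m/s.
x(6) = 7 + Σ Δx = 23 m.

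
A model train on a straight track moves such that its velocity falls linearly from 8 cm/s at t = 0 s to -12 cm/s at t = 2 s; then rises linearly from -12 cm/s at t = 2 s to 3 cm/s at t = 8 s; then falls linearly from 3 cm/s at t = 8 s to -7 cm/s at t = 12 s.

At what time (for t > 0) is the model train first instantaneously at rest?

v changes sign on 0–2 s (from 8 to -12); the graph is linear there, so v = 0 at t = 0 + (-8)·(2 − 0)/(-12 − 8) = 0.8 s.

t = 0.8 s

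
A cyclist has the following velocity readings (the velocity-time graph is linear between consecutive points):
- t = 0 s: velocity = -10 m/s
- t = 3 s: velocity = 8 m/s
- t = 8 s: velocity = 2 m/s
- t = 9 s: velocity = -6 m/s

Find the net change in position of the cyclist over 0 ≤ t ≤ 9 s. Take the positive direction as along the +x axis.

20 m

Net displacement equals the area under the velocity-time graph (areas below the axis count negative).
0–3 s: ½(-10 + 8)(3) = -3 m
3–8 s: ½(8 + 2)(5) = 25 m
8–9 s: ½(2 + -6)(1) = -2 m
Net displacement = 20 m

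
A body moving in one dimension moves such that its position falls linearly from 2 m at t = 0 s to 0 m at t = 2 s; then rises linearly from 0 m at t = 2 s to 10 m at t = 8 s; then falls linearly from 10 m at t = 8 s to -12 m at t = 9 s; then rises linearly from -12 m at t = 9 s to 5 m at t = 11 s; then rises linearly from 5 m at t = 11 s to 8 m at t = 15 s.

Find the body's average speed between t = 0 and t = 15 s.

3.6 m/s

Average speed = (total path length)/(elapsed time); on a piecewise-linear x-t graph the path length is Σ|Δx|.
0–2 s: |Δx| = |0 − 2| = 2 m
2–8 s: |Δx| = |10 − 0| = 10 m
8–9 s: |Δx| = |-12 − 10| = 22 m
9–11 s: |Δx| = |5 − -12| = 17 m
11–15 s: |Δx| = |8 − 5| = 3 m
Total path = 54 m; average speed = 54/15 = 3.6 m/s.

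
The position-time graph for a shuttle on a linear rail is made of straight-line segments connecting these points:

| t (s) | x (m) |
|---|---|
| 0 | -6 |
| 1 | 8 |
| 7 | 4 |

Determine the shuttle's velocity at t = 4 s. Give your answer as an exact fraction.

Velocity is the slope of the x-t graph on 1–7 s: (4 − 8)/(7 − 1) = -2/3 m/s.

-2/3 m/s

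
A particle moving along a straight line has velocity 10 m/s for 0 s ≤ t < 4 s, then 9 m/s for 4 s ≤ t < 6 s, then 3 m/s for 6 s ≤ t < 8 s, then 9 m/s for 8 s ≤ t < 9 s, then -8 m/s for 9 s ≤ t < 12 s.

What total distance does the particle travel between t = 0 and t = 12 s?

Total distance travelled is ∫|v| dt — sum the magnitudes of each area piece.
0–4 s: |10| × 4 = 40 m
4–6 s: |9| × 2 = 18 m
6–8 s: |3| × 2 = 6 m
8–9 s: |9| × 1 = 9 m
9–12 s: |-8| × 3 = 24 m
Total distance = 97 m

97 m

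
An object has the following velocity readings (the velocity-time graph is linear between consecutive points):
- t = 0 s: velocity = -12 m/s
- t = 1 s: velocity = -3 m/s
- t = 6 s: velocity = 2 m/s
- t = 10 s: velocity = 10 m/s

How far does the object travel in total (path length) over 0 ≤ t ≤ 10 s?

Total distance travelled is ∫|v| dt — sum the magnitudes of each area piece.
0–1 s: |½(-12 + -3)(1)| = 7.5 m
1–6 s: v = 0 at t = 4 s; triangle areas 4.5 + 2 = 6.5 m
6–10 s: |½(2 + 10)(4)| = 24 m
Total distance = 38 m

38 m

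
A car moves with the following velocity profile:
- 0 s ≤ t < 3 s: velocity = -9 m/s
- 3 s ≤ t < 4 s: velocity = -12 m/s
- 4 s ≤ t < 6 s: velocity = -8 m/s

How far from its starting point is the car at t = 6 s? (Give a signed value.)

-55 m

Net displacement equals the area under the velocity-time graph (areas below the axis count negative).
0–3 s: -9 × 3 = -27 m
3–4 s: -12 × 1 = -12 m
4–6 s: -8 × 2 = -16 m
Net displacement = -55 m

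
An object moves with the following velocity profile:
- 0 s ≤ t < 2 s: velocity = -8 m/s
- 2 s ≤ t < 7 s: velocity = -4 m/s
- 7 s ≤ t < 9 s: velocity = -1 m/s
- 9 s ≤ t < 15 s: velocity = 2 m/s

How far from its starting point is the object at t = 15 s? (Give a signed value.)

-26 m

Net displacement equals the area under the velocity-time graph (areas below the axis count negative).
0–2 s: -8 × 2 = -16 m
2–7 s: -4 × 5 = -20 m
7–9 s: -1 × 2 = -2 m
9–15 s: 2 × 6 = 12 m
Net displacement = -26 m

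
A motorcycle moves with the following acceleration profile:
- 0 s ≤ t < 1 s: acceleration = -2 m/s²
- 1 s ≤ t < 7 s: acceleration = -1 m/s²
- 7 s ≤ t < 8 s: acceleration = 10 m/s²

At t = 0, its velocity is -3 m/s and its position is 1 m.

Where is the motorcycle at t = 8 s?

On each constant-a segment, Δv = aΔt and Δx = v₀Δt + ½aΔt²; chain segment to segment.
0–1 s: v starts -3 m/s; Δx = -3·1 + ½·-2·1² = -4 m; v ends -5 m/s.
1–7 s: v starts -5 m/s; Δx = -5·6 + ½·-1·6² = -48 m; v ends -11 m/s.
7–8 s: v starts -11 m/s; Δx = -11·1 + ½·10·1² = -6 m; v ends -1 m/s.
x(8) = 1 + Σ Δx = -57 m.

-57 m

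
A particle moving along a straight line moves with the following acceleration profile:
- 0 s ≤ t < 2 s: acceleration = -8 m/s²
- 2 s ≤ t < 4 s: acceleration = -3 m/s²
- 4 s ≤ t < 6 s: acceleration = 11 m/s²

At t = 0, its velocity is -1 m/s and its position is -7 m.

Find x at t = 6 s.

-89 m

On each constant-a segment, Δv = aΔt and Δx = v₀Δt + ½aΔt²; chain segment to segment.
0–2 s: v starts -1 m/s; Δx = -1·2 + ½·-8·2² = -18 m; v ends -17 m/s.
2–4 s: v starts -17 m/s; Δx = -17·2 + ½·-3·2² = -40 m; v ends -23 m/s.
4–6 s: v starts -23 m/s; Δx = -23·2 + ½·11·2² = -24 m; v ends -1 m/s.
x(6) = -7 + Σ Δx = -89 m.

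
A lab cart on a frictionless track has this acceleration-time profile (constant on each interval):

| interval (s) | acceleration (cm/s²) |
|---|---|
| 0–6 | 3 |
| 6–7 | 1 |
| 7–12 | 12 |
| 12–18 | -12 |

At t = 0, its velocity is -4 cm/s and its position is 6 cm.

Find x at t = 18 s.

On each constant-a segment, Δv = aΔt and Δx = v₀Δt + ½aΔt²; chain segment to segment.
0–6 s: v starts -4 cm/s; Δx = -4·6 + ½·3·6² = 30 cm; v ends 14 cm/s.
6–7 s: v starts 14 cm/s; Δx = 14·1 + ½·1·1² = 14.5 cm; v ends 15 cm/s.
7–12 s: v starts 15 cm/s; Δx = 15·5 + ½·12·5² = 225 cm; v ends 75 cm/s.
12–18 s: v starts 75 cm/s; Δx = 75·6 + ½·-12·6² = 234 cm; v ends 3 cm/s.
x(18) = 6 + Σ Δx = 509.5 cm.

509.5 cm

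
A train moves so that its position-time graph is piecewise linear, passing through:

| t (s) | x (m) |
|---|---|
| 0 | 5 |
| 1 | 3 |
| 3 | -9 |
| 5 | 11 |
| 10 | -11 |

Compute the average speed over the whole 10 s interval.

5.6 m/s

Average speed = (total path length)/(elapsed time); on a piecewise-linear x-t graph the path length is Σ|Δx|.
0–1 s: |Δx| = |3 − 5| = 2 m
1–3 s: |Δx| = |-9 − 3| = 12 m
3–5 s: |Δx| = |11 − -9| = 20 m
5–10 s: |Δx| = |-11 − 11| = 22 m
Total path = 56 m; average speed = 56/10 = 5.6 m/s.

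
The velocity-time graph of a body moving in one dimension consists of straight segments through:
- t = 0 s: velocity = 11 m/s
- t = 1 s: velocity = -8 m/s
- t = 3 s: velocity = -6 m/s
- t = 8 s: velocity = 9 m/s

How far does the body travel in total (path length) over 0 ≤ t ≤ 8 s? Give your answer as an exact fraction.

Distance (not displacement) is the total path length: add the absolute areas under v-t.
0–1 s: v = 0 at t = 11/19 s; triangle areas 121/38 + 32/19 = 185/38 m
1–3 s: |½(-8 + -6)(2)| = 14 m
3–8 s: v = 0 at t = 5 s; triangle areas 6 + 13.5 = 19.5 m
Total distance = 729/19 m

729/19 m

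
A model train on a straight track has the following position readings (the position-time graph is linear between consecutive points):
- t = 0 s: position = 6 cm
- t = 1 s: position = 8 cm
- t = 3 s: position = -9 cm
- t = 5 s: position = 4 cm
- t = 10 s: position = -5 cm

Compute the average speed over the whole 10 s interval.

Average speed = (total path length)/(elapsed time); on a piecewise-linear x-t graph the path length is Σ|Δx|.
0–1 s: |Δx| = |8 − 6| = 2 cm
1–3 s: |Δx| = |-9 − 8| = 17 cm
3–5 s: |Δx| = |4 − -9| = 13 cm
5–10 s: |Δx| = |-5 − 4| = 9 cm
Total path = 41 cm; average speed = 41/10 = 4.1 cm/s.

4.1 cm/s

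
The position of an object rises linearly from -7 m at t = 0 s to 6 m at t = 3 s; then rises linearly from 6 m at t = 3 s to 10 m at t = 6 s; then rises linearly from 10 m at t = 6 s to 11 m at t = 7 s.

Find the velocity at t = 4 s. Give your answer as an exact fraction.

Velocity is the slope of the x-t graph on 3–6 s: (10 − 6)/(6 − 3) = 4/3 m/s.

4/3 m/s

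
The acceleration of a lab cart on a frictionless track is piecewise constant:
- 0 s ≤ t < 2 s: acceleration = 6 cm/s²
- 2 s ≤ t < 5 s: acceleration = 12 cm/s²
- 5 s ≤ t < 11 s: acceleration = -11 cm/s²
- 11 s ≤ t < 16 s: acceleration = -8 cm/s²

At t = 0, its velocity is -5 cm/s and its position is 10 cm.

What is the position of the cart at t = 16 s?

On each constant-a segment, Δv = aΔt and Δx = v₀Δt + ½aΔt²; chain segment to segment.
0–2 s: v starts -5 cm/s; Δx = -5·2 + ½·6·2² = 2 cm; v ends 7 cm/s.
2–5 s: v starts 7 cm/s; Δx = 7·3 + ½·12·3² = 75 cm; v ends 43 cm/s.
5–11 s: v starts 43 cm/s; Δx = 43·6 + ½·-11·6² = 60 cm; v ends -23 cm/s.
11–16 s: v starts -23 cm/s; Δx = -23·5 + ½·-8·5² = -215 cm; v ends -63 cm/s.
x(16) = 10 + Σ Δx = -68 cm.

-68 cm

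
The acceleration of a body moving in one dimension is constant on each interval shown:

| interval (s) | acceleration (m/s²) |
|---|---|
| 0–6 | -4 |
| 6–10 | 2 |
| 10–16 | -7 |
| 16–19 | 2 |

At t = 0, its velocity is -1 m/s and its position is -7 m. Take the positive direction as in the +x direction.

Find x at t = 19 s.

-565 m

On each constant-a segment, Δv = aΔt and Δx = v₀Δt + ½aΔt²; chain segment to segment.
0–6 s: v starts -1 m/s; Δx = -1·6 + ½·-4·6² = -78 m; v ends -25 m/s.
6–10 s: v starts -25 m/s; Δx = -25·4 + ½·2·4² = -84 m; v ends -17 m/s.
10–16 s: v starts -17 m/s; Δx = -17·6 + ½·-7·6² = -228 m; v ends -59 m/s.
16–19 s: v starts -59 m/s; Δx = -59·3 + ½·2·3² = -168 m; v ends -53 m/s.
x(19) = -7 + Σ Δx = -565 m.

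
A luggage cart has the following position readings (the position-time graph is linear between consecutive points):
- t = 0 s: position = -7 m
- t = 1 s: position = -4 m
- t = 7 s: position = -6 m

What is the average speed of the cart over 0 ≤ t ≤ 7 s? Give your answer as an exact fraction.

5/7 m/s

Average speed = (total path length)/(elapsed time); on a piecewise-linear x-t graph the path length is Σ|Δx|.
0–1 s: |Δx| = |-4 − -7| = 3 m
1–7 s: |Δx| = |-6 − -4| = 2 m
Total path = 5 m; average speed = 5/7 = 5/7 m/s.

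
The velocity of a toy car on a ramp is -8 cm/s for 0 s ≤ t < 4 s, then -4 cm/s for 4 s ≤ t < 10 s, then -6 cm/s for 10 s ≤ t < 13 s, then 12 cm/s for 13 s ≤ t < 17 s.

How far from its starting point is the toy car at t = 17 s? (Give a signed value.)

-26 cm

Displacement is the signed area under the v-t curve.
0–4 s: -8 × 4 = -32 cm
4–10 s: -4 × 6 = -24 cm
10–13 s: -6 × 3 = -18 cm
13–17 s: 12 × 4 = 48 cm
Net displacement = -26 cm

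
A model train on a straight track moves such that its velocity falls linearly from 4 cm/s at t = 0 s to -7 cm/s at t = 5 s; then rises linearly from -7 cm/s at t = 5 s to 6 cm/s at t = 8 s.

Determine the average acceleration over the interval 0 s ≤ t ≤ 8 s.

Average acceleration = Δv/Δt = (6 − 4)/(8 − 0) = 0.25 cm/s².

0.25 cm/s²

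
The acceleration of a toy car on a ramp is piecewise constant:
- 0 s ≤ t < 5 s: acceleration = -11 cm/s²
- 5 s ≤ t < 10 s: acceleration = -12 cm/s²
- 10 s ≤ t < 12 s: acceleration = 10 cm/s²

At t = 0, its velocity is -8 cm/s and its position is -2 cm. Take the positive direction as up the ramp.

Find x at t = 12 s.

-870.5 cm

On each constant-a segment, Δv = aΔt and Δx = v₀Δt + ½aΔt²; chain segment to segment.
0–5 s: v starts -8 cm/s; Δx = -8·5 + ½·-11·5² = -177.5 cm; v ends -63 cm/s.
5–10 s: v starts -63 cm/s; Δx = -63·5 + ½·-12·5² = -465 cm; v ends -123 cm/s.
10–12 s: v starts -123 cm/s; Δx = -123·2 + ½·10·2² = -226 cm; v ends -103 cm/s.
x(12) = -2 + Σ Δx = -870.5 cm.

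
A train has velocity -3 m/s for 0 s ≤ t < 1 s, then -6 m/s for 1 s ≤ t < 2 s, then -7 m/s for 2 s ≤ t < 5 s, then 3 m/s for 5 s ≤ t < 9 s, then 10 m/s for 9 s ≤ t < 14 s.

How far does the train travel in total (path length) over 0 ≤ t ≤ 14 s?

Total distance travelled is ∫|v| dt — sum the magnitudes of each area piece.
0–1 s: |-3| × 1 = 3 m
1–2 s: |-6| × 1 = 6 m
2–5 s: |-7| × 3 = 21 m
5–9 s: |3| × 4 = 12 m
9–14 s: |10| × 5 = 50 m
Total distance = 92 m

92 m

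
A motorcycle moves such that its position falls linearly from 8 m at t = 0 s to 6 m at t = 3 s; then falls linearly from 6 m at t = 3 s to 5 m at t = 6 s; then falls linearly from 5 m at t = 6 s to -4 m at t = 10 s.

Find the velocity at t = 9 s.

-2.25 m/s

Velocity is the slope of the x-t graph on 6–10 s: (-4 − 5)/(10 − 6) = -2.25 m/s.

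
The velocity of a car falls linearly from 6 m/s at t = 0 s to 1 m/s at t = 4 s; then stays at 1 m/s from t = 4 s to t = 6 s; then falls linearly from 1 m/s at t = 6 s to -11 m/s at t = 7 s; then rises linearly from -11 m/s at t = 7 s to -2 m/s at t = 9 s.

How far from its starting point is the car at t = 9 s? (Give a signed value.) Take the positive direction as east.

Net displacement equals the area under the velocity-time graph (areas below the axis count negative).
0–4 s: ½(6 + 1)(4) = 14 m
4–6 s: 1 × 2 = 2 m
6–7 s: ½(1 + -11)(1) = -5 m
7–9 s: ½(-11 + -2)(2) = -13 m
Net displacement = -2 m

-2 m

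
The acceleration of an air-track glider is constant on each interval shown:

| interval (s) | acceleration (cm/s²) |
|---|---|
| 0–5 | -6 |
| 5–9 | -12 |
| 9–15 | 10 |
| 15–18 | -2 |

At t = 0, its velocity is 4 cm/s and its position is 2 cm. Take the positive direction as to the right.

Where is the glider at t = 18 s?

On each constant-a segment, Δv = aΔt and Δx = v₀Δt + ½aΔt²; chain segment to segment.
0–5 s: v starts 4 cm/s; Δx = 4·5 + ½·-6·5² = -55 cm; v ends -26 cm/s.
5–9 s: v starts -26 cm/s; Δx = -26·4 + ½·-12·4² = -200 cm; v ends -74 cm/s.
9–15 s: v starts -74 cm/s; Δx = -74·6 + ½·10·6² = -264 cm; v ends -14 cm/s.
15–18 s: v starts -14 cm/s; Δx = -14·3 + ½·-2·3² = -51 cm; v ends -20 cm/s.
x(18) = 2 + Σ Δx = -568 cm.

-568 cm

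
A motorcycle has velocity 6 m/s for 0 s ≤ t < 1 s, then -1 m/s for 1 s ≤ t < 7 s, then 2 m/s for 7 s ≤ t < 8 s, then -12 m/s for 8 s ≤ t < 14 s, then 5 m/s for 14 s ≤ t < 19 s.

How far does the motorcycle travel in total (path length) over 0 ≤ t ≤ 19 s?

Distance (not displacement) is the total path length: add the absolute areas under v-t.
0–1 s: |6| × 1 = 6 m
1–7 s: |-1| × 6 = 6 m
7–8 s: |2| × 1 = 2 m
8–14 s: |-12| × 6 = 72 m
14–19 s: |5| × 5 = 25 m
Total distance = 111 m

111 m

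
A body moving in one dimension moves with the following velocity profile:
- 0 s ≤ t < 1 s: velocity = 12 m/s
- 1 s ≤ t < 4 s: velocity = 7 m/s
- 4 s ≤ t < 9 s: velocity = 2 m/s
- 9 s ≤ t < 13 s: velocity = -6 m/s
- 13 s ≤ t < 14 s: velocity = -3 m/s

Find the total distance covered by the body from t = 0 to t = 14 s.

Total distance travelled is ∫|v| dt — sum the magnitudes of each area piece.
0–1 s: |12| × 1 = 12 m
1–4 s: |7| × 3 = 21 m
4–9 s: |2| × 5 = 10 m
9–13 s: |-6| × 4 = 24 m
13–14 s: |-3| × 1 = 3 m
Total distance = 70 m

70 m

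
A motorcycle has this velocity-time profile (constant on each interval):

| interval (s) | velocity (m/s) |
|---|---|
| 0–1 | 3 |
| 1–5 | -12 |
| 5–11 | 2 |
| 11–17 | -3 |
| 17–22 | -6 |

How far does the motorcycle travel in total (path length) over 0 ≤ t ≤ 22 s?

Distance (not displacement) is the total path length: add the absolute areas under v-t.
0–1 s: |3| × 1 = 3 m
1–5 s: |-12| × 4 = 48 m
5–11 s: |2| × 6 = 12 m
11–17 s: |-3| × 6 = 18 m
17–22 s: |-6| × 5 = 30 m
Total distance = 111 m

111 m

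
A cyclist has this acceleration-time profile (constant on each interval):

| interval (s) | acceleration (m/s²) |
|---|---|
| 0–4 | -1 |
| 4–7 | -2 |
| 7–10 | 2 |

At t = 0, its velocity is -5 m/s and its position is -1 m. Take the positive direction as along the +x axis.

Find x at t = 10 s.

On each constant-a segment, Δv = aΔt and Δx = v₀Δt + ½aΔt²; chain segment to segment.
0–4 s: v starts -5 m/s; Δx = -5·4 + ½·-1·4² = -28 m; v ends -9 m/s.
4–7 s: v starts -9 m/s; Δx = -9·3 + ½·-2·3² = -36 m; v ends -15 m/s.
7–10 s: v starts -15 m/s; Δx = -15·3 + ½·2·3² = -36 m; v ends -9 m/s.
x(10) = -1 + Σ Δx = -101 m.

-101 m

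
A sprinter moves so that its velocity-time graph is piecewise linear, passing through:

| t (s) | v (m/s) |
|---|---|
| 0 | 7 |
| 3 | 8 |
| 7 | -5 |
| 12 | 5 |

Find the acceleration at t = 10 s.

2 m/s²

Acceleration is the slope of the v-t graph on 7–12 s: (5 − -5)/(12 − 7) = 2 m/s².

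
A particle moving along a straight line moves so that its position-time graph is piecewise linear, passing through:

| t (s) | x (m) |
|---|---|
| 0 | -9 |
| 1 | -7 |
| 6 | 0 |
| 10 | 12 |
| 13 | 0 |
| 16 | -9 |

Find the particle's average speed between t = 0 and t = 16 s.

Average speed = (total path length)/(elapsed time); on a piecewise-linear x-t graph the path length is Σ|Δx|.
0–1 s: |Δx| = |-7 − -9| = 2 m
1–6 s: |Δx| = |0 − -7| = 7 m
6–10 s: |Δx| = |12 − 0| = 12 m
10–13 s: |Δx| = |0 − 12| = 12 m
13–16 s: |Δx| = |-9 − 0| = 9 m
Total path = 42 m; average speed = 42/16 = 2.625 m/s.

2.625 m/s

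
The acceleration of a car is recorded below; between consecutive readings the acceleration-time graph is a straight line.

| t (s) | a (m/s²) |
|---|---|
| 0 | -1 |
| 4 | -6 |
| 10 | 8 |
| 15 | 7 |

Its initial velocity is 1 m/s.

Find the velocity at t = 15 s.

Δv equals the area under the a-t graph; then v = v₀ + Δv.
0–4 s: ½(-1 + -6)(4) = -14 m/s
4–10 s: ½(-6 + 8)(6) = 6 m/s
10–15 s: ½(8 + 7)(5) = 37.5 m/s
Δv = 29.5 m/s, so v(15) = 1 + (29.5) = 30.5 m/s.

30.5 m/s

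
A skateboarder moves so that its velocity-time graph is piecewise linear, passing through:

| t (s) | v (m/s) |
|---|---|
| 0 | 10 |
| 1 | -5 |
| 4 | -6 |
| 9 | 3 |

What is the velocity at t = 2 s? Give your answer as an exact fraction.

On 1–4 s the graph is linear from -5 to -6 m/s: v(2) = -5 + (-6 − -5)·(2 − 1)/(4 − 1) = -16/3 m/s.

-16/3 m/s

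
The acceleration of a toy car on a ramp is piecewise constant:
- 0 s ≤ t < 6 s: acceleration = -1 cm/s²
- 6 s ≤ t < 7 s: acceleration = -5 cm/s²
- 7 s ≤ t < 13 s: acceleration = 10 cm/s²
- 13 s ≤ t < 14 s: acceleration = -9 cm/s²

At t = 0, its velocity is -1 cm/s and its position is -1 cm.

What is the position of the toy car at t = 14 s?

117 cm

On each constant-a segment, Δv = aΔt and Δx = v₀Δt + ½aΔt²; chain segment to segment.
0–6 s: v starts -1 cm/s; Δx = -1·6 + ½·-1·6² = -24 cm; v ends -7 cm/s.
6–7 s: v starts -7 cm/s; Δx = -7·1 + ½·-5·1² = -9.5 cm; v ends -12 cm/s.
7–13 s: v starts -12 cm/s; Δx = -12·6 + ½·10·6² = 108 cm; v ends 48 cm/s.
13–14 s: v starts 48 cm/s; Δx = 48·1 + ½·-9·1² = 43.5 cm; v ends 39 cm/s.
x(14) = -1 + Σ Δx = 117 cm.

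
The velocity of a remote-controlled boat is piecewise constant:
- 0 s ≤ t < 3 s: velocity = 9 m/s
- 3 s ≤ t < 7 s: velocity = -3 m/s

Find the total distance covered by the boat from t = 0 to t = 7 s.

39 m

Total distance travelled is ∫|v| dt — sum the magnitudes of each area piece.
0–3 s: |9| × 3 = 27 m
3–7 s: |-3| × 4 = 12 m
Total distance = 39 m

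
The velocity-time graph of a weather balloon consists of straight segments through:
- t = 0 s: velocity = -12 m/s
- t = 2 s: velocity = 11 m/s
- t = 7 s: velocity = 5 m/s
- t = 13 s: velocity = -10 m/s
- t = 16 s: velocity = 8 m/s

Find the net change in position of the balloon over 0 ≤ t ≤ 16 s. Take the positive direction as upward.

Displacement is the signed area under the v-t curve.
0–2 s: ½(-12 + 11)(2) = -1 m
2–7 s: ½(11 + 5)(5) = 40 m
7–13 s: ½(5 + -10)(6) = -15 m
13–16 s: ½(-10 + 8)(3) = -3 m
Net displacement = 21 m

21 m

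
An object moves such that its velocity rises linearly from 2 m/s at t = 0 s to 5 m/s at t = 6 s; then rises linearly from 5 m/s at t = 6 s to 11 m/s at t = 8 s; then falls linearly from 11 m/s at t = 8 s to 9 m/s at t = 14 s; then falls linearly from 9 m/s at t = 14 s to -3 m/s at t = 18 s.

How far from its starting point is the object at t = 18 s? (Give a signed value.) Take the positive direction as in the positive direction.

109 m

Net displacement equals the area under the velocity-time graph (areas below the axis count negative).
0–6 s: ½(2 + 5)(6) = 21 m
6–8 s: ½(5 + 11)(2) = 16 m
8–14 s: ½(11 + 9)(6) = 60 m
14–18 s: ½(9 + -3)(4) = 12 m
Net displacement = 109 m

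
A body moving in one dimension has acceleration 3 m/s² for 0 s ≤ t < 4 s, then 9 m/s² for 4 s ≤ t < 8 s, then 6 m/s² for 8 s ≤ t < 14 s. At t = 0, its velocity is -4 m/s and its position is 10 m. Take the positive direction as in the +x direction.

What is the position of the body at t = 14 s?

494 m

On each constant-a segment, Δv = aΔt and Δx = v₀Δt + ½aΔt²; chain segment to segment.
0–4 s: v starts -4 m/s; Δx = -4·4 + ½·3·4² = 8 m; v ends 8 m/s.
4–8 s: v starts 8 m/s; Δx = 8·4 + ½·9·4² = 104 m; v ends 44 m/s.
8–14 s: v starts 44 m/s; Δx = 44·6 + ½·6·6² = 372 m; v ends 80 m/s.
x(14) = 10 + Σ Δx = 494 m.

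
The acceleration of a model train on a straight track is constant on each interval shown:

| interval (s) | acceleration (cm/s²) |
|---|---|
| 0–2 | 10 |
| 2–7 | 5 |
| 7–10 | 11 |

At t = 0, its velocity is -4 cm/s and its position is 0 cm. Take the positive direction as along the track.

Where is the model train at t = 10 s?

327 cm

On each constant-a segment, Δv = aΔt and Δx = v₀Δt + ½aΔt²; chain segment to segment.
0–2 s: v starts -4 cm/s; Δx = -4·2 + ½·10·2² = 12 cm; v ends 16 cm/s.
2–7 s: v starts 16 cm/s; Δx = 16·5 + ½·5·5² = 142.5 cm; v ends 41 cm/s.
7–10 s: v starts 41 cm/s; Δx = 41·3 + ½·11·3² = 172.5 cm; v ends 74 cm/s.
x(10) = 0 + Σ Δx = 327 cm.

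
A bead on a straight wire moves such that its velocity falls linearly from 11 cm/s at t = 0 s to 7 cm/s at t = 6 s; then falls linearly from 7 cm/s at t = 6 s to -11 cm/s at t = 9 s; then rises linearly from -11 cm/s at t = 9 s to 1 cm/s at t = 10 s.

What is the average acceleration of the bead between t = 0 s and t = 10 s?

-1 cm/s²

Average acceleration = Δv/Δt = (1 − 11)/(10 − 0) = -1 cm/s².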